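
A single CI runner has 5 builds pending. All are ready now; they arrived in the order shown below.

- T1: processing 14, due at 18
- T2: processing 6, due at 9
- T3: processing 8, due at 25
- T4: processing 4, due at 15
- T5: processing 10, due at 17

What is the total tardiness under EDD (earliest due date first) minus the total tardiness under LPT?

EDD (increasing due date): T2 T4 T5 T1 T3.
T2: 0→6, due 9, tardiness 0
T4: 6→10, due 15, tardiness 0
T5: 10→20, due 17, tardiness 3
T1: 20→34, due 18, tardiness 16
T3: 34→42, due 25, tardiness 17
Sum = 0+0+3+16+17 = 36.
LPT (decreasing processing time): T1 T5 T3 T2 T4.
T1: 0→14, due 18, tardiness 0
T5: 14→24, due 17, tardiness 7
T3: 24→32, due 25, tardiness 7
T2: 32→38, due 9, tardiness 29
T4: 38→42, due 15, tardiness 27
Sum = 0+7+7+29+27 = 70.
Difference = 36 − 70 = -34.

-34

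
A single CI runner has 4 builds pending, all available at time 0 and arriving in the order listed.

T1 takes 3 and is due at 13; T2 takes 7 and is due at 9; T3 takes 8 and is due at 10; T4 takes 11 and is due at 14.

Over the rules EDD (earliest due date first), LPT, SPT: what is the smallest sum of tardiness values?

EDD (increasing due date): T2 T3 T1 T4.
T2: 0→7, due 9, tardiness 0
T3: 7→15, due 10, tardiness 5
T1: 15→18, due 13, tardiness 5
T4: 18→29, due 14, tardiness 15
Sum = 0+5+5+15 = 25.
LPT (decreasing processing time): T4 T3 T2 T1.
T4: 0→11, due 14, tardiness 0
T3: 11→19, due 10, tardiness 9
T2: 19→26, due 9, tardiness 17
T1: 26→29, due 13, tardiness 16
Sum = 0+9+17+16 = 42.
SPT (increasing processing time): T1 T2 T3 T4.
T1: 0→3, due 13, tardiness 0
T2: 3→10, due 9, tardiness 1
T3: 10→18, due 10, tardiness 8
T4: 18→29, due 14, tardiness 15
Sum = 0+1+8+15 = 24.
EDD 25, LPT 42, SPT 24 → minimum 24.

24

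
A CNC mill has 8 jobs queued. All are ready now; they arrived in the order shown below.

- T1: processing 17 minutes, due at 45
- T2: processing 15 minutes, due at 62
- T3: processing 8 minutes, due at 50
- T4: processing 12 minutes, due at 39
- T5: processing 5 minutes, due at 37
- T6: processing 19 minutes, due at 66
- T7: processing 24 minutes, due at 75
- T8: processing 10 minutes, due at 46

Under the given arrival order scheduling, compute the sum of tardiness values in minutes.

FIFO (arrival order): T1 T2 T3 T4 T5 T6 T7 T8.
T1: 0→17, due 45, tardiness 0
T2: 17→32, due 62, tardiness 0
T3: 32→40, due 50, tardiness 0
T4: 40→52, due 39, tardiness 13
T5: 52→57, due 37, tardiness 20
T6: 57→76, due 66, tardiness 10
T7: 76→100, due 75, tardiness 25
T8: 100→110, due 46, tardiness 64
Sum = 0+0+0+13+20+10+25+64 = 132.

132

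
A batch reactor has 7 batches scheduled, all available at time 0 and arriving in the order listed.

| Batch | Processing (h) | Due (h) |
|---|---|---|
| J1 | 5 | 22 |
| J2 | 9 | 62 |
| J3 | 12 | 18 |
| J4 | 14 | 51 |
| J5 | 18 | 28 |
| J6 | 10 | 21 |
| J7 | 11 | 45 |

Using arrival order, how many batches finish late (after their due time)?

FIFO (arrival order): J1 J2 J3 J4 J5 J6 J7.
J1: 0→5, due 22, tardiness 0
J2: 5→14, due 62, tardiness 0
J3: 14→26, due 18, tardiness 8
J4: 26→40, due 51, tardiness 0
J5: 40→58, due 28, tardiness 30
J6: 58→68, due 21, tardiness 47
J7: 68→79, due 45, tardiness 34
Late batches: 4.

4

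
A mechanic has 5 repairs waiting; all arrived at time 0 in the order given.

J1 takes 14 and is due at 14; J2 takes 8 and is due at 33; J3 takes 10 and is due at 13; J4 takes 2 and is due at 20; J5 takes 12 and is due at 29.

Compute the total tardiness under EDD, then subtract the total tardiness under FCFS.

-12

EDD (increasing due date): J3 J1 J4 J5 J2.
J3: 0→10, due 13, tardiness 0
J1: 10→24, due 14, tardiness 10
J4: 24→26, due 20, tardiness 6
J5: 26→38, due 29, tardiness 9
J2: 38→46, due 33, tardiness 13
Sum = 0+10+6+9+13 = 38.
FIFO (arrival order): J1 J2 J3 J4 J5.
J1: 0→14, due 14, tardiness 0
J2: 14→22, due 33, tardiness 0
J3: 22→32, due 13, tardiness 19
J4: 32→34, due 20, tardiness 14
J5: 34→46, due 29, tardiness 17
Sum = 0+0+19+14+17 = 50.
Difference = 38 − 50 = -12.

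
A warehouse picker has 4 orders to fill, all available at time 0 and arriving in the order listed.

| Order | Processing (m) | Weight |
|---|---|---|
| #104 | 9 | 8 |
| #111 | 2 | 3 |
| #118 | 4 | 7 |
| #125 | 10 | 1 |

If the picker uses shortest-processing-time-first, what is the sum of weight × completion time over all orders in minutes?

193

SPT (increasing processing time): #111 #118 #104 #125.
#111: finishes 2, weight 3, w·C = 6
#118: finishes 6, weight 7, w·C = 42
#104: finishes 15, weight 8, w·C = 120
#125: finishes 25, weight 1, w·C = 25
Sum = 6+42+120+25 = 193.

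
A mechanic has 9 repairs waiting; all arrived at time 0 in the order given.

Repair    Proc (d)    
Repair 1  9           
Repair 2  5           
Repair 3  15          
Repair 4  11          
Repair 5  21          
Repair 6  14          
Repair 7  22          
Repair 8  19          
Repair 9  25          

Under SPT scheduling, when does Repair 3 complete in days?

SPT (increasing processing time): Repair 2 Repair 1 Repair 4 Repair 6 Repair 3 Repair 8 Repair 5 Repair 7 Repair 9.
Repair 2: 0→5
Repair 1: 5→14
Repair 4: 14→25
Repair 6: 25→39
Repair 3: 39→54

54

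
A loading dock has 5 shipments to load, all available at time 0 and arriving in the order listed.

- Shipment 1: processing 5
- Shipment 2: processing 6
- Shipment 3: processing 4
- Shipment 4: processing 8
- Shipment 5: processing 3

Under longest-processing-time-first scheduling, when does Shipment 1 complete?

19

LPT (decreasing processing time): Shipment 4 Shipment 2 Shipment 1 Shipment 3 Shipment 5.
Shipment 4: 0→8
Shipment 2: 8→14
Shipment 1: 14→19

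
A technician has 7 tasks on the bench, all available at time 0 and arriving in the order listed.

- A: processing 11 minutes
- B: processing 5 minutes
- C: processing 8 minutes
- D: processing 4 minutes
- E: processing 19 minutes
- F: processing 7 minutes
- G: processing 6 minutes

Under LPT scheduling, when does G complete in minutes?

51

LPT (decreasing processing time): E A C F G B D.
E: 0→19
A: 19→30
C: 30→38
F: 38→45
G: 45→51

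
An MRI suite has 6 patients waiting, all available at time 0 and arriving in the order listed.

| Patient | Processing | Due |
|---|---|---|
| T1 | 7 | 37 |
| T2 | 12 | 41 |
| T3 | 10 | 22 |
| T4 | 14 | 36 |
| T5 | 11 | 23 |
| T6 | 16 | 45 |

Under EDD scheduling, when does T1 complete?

42

EDD (increasing due date): T3 T5 T4 T1 T2 T6.
T3: 0→10
T5: 10→21
T4: 21→35
T1: 35→42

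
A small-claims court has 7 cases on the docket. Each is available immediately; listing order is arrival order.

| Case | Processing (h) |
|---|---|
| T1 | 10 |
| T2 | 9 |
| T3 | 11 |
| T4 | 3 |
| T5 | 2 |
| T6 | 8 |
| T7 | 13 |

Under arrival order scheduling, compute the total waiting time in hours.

FIFO (arrival order): T1 T2 T3 T4 T5 T6 T7.
T1: waits 0, runs 0→10
T2: waits 10, runs 10→19
T3: waits 19, runs 19→30
T4: waits 30, runs 30→33
T5: waits 33, runs 33→35
T6: waits 35, runs 35→43
T7: waits 43, runs 43→56
Sum = 0+10+19+30+33+35+43 = 170.

170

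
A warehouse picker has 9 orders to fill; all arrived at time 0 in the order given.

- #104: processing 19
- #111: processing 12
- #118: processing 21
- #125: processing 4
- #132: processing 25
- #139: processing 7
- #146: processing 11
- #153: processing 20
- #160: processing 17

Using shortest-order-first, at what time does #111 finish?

SPT (increasing processing time): #125 #139 #146 #111 #160 #104 #153 #118 #132.
#125: 0→4
#139: 4→11
#146: 11→22
#111: 22→34

34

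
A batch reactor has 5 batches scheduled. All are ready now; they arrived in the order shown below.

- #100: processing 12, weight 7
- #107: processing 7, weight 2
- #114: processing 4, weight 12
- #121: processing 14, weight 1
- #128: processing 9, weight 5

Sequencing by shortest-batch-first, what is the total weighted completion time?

SPT (increasing processing time): #114 #107 #128 #100 #121.
#114: finishes 4, weight 12, w·C = 48
#107: finishes 11, weight 2, w·C = 22
#128: finishes 20, weight 5, w·C = 100
#100: finishes 32, weight 7, w·C = 224
#121: finishes 46, weight 1, w·C = 46
Sum = 48+22+100+224+46 = 440.

440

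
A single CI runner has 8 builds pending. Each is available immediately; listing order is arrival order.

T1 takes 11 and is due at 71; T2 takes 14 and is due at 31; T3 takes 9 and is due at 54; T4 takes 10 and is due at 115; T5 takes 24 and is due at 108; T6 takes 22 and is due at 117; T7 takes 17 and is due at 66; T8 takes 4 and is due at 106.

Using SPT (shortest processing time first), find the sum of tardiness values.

20

SPT (increasing processing time): T8 T3 T4 T1 T2 T7 T6 T5.
T8: 0→4, due 106, tardiness 0
T3: 4→13, due 54, tardiness 0
T4: 13→23, due 115, tardiness 0
T1: 23→34, due 71, tardiness 0
T2: 34→48, due 31, tardiness 17
T7: 48→65, due 66, tardiness 0
T6: 65→87, due 117, tardiness 0
T5: 87→111, due 108, tardiness 3
Sum = 0+0+0+0+17+0+0+3 = 20.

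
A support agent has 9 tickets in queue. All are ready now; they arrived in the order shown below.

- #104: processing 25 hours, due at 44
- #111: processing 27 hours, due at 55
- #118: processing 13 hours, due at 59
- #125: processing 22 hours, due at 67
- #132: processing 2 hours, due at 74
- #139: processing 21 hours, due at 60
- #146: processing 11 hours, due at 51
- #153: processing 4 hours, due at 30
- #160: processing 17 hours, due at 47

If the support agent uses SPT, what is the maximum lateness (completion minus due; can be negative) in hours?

SPT (increasing processing time): #132 #153 #146 #118 #160 #139 #125 #104 #111.
#132: 0→2, due 74, lateness -72
#153: 2→6, due 30, lateness -24
#146: 6→17, due 51, lateness -34
#118: 17→30, due 59, lateness -29
#160: 30→47, due 47, lateness 0
#139: 47→68, due 60, lateness 8
#125: 68→90, due 67, lateness 23
#104: 90→115, due 44, lateness 71
#111: 115→142, due 55, lateness 87
Maximum = 87.

87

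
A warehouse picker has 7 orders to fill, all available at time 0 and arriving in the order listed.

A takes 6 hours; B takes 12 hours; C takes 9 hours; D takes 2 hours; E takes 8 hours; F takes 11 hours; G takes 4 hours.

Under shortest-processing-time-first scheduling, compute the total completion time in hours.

SPT (increasing processing time): D G A E C F B.
D: 0→2
G: 2→6
A: 6→12
E: 12→20
C: 20→29
F: 29→40
B: 40→52
Sum = 2+6+12+20+29+40+52 = 161.

161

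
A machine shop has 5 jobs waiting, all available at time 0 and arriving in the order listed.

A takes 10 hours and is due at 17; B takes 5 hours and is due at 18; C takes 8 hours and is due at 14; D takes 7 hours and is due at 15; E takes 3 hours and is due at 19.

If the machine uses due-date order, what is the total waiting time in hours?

78

EDD (increasing due date): C D A B E.
C: waits 0, runs 0→8
D: waits 8, runs 8→15
A: waits 15, runs 15→25
B: waits 25, runs 25→30
E: waits 30, runs 30→33
Sum = 0+8+15+25+30 = 78.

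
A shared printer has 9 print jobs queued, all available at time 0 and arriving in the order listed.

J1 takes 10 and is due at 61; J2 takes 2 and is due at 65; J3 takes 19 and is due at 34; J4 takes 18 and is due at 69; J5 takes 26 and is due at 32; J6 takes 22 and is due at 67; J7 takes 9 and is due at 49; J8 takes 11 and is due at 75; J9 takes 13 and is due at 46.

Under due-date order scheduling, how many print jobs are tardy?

8

EDD (increasing due date): J5 J3 J9 J7 J1 J2 J6 J4 J8.
J5: 0→26, due 32, tardiness 0
J3: 26→45, due 34, tardiness 11
J9: 45→58, due 46, tardiness 12
J7: 58→67, due 49, tardiness 18
J1: 67→77, due 61, tardiness 16
J2: 77→79, due 65, tardiness 14
J6: 79→101, due 67, tardiness 34
J4: 101→119, due 69, tardiness 50
J8: 119→130, due 75, tardiness 55
Late print jobs: 8.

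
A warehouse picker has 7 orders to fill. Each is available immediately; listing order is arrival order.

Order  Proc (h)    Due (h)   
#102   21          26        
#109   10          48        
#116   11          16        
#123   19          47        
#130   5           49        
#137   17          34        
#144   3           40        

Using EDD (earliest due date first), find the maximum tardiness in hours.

37

EDD (increasing due date): #116 #102 #137 #144 #123 #109 #130.
#116: 0→11, due 16, tardiness 0
#102: 11→32, due 26, tardiness 6
#137: 32→49, due 34, tardiness 15
#144: 49→52, due 40, tardiness 12
#123: 52→71, due 47, tardiness 24
#109: 71→81, due 48, tardiness 33
#130: 81→86, due 49, tardiness 37
Maximum = 37.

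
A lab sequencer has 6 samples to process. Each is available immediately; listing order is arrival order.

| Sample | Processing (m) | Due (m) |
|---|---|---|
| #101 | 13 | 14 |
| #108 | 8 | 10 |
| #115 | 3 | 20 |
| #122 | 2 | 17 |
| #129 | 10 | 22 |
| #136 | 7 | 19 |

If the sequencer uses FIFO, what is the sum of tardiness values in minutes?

62

FIFO (arrival order): #101 #108 #115 #122 #129 #136.
#101: 0→13, due 14, tardiness 0
#108: 13→21, due 10, tardiness 11
#115: 21→24, due 20, tardiness 4
#122: 24→26, due 17, tardiness 9
#129: 26→36, due 22, tardiness 14
#136: 36→43, due 19, tardiness 24
Sum = 0+11+4+9+14+24 = 62.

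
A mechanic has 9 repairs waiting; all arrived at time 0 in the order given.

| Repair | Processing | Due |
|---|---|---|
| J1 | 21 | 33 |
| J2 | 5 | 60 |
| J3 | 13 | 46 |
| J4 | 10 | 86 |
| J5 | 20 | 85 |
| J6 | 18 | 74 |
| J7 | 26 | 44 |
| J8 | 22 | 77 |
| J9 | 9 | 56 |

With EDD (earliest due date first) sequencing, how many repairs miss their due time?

8

EDD (increasing due date): J1 J7 J3 J9 J2 J6 J8 J5 J4.
J1: 0→21, due 33, tardiness 0
J7: 21→47, due 44, tardiness 3
J3: 47→60, due 46, tardiness 14
J9: 60→69, due 56, tardiness 13
J2: 69→74, due 60, tardiness 14
J6: 74→92, due 74, tardiness 18
J8: 92→114, due 77, tardiness 37
J5: 114→134, due 85, tardiness 49
J4: 134→144, due 86, tardiness 58
Late repairs: 8.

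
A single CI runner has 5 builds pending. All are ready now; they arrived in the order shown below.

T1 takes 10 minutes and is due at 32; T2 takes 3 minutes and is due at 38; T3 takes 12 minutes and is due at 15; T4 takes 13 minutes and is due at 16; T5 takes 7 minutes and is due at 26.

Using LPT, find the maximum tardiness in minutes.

LPT (decreasing processing time): T4 T3 T1 T5 T2.
T4: 0→13, due 16, tardiness 0
T3: 13→25, due 15, tardiness 10
T1: 25→35, due 32, tardiness 3
T5: 35→42, due 26, tardiness 16
T2: 42→45, due 38, tardiness 7
Maximum = 16.

16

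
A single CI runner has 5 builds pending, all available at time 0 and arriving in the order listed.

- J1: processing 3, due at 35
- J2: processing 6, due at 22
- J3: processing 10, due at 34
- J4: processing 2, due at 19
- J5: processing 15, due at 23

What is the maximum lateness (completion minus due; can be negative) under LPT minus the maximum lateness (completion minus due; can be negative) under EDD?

16

LPT (decreasing processing time): J5 J3 J2 J1 J4.
J5: 0→15, due 23, lateness -8
J3: 15→25, due 34, lateness -9
J2: 25→31, due 22, lateness 9
J1: 31→34, due 35, lateness -1
J4: 34→36, due 19, lateness 17
Maximum = 17.
EDD (increasing due date): J4 J2 J5 J3 J1.
J4: 0→2, due 19, lateness -17
J2: 2→8, due 22, lateness -14
J5: 8→23, due 23, lateness 0
J3: 23→33, due 34, lateness -1
J1: 33→36, due 35, lateness 1
Maximum = 1.
Difference = 17 − 1 = 16.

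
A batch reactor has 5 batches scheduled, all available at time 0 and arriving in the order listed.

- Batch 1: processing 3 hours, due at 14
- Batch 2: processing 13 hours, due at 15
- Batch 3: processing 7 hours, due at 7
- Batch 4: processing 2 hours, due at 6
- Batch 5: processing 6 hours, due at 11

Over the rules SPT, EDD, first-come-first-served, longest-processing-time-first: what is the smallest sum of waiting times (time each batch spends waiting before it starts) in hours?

36

SPT (increasing processing time): Batch 4 Batch 1 Batch 5 Batch 3 Batch 2.
Batch 4: waits 0, runs 0→2
Batch 1: waits 2, runs 2→5
Batch 5: waits 5, runs 5→11
Batch 3: waits 11, runs 11→18
Batch 2: waits 18, runs 18→31
Sum = 0+2+5+11+18 = 36.
EDD (increasing due date): Batch 4 Batch 3 Batch 5 Batch 1 Batch 2.
Batch 4: waits 0, runs 0→2
Batch 3: waits 2, runs 2→9
Batch 5: waits 9, runs 9→15
Batch 1: waits 15, runs 15→18
Batch 2: waits 18, runs 18→31
Sum = 0+2+9+15+18 = 44.
FIFO (arrival order): Batch 1 Batch 2 Batch 3 Batch 4 Batch 5.
Batch 1: waits 0, runs 0→3
Batch 2: waits 3, runs 3→16
Batch 3: waits 16, runs 16→23
Batch 4: waits 23, runs 23→25
Batch 5: waits 25, runs 25→31
Sum = 0+3+16+23+25 = 67.
LPT (decreasing processing time): Batch 2 Batch 3 Batch 5 Batch 1 Batch 4.
Batch 2: waits 0, runs 0→13
Batch 3: waits 13, runs 13→20
Batch 5: waits 20, runs 20→26
Batch 1: waits 26, runs 26→29
Batch 4: waits 29, runs 29→31
Sum = 0+13+20+26+29 = 88.
SPT 36, EDD 44, FIFO 67, LPT 88 → minimum 36.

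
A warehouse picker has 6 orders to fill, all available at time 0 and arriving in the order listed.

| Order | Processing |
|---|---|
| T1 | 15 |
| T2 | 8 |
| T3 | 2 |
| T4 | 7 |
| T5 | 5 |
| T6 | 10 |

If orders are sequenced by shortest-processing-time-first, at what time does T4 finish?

14

SPT (increasing processing time): T3 T5 T4 T2 T6 T1.
T3: 0→2
T5: 2→7
T4: 7→14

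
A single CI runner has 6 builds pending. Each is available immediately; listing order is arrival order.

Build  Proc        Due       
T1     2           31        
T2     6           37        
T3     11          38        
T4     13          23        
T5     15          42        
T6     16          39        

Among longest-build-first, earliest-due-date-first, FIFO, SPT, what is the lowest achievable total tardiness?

30

LPT (decreasing processing time): T6 T5 T4 T3 T2 T1.
T6: 0→16, due 39, tardiness 0
T5: 16→31, due 42, tardiness 0
T4: 31→44, due 23, tardiness 21
T3: 44→55, due 38, tardiness 17
T2: 55→61, due 37, tardiness 24
T1: 61→63, due 31, tardiness 32
Sum = 0+0+21+17+24+32 = 94.
EDD (increasing due date): T4 T1 T2 T3 T6 T5.
T4: 0→13, due 23, tardiness 0
T1: 13→15, due 31, tardiness 0
T2: 15→21, due 37, tardiness 0
T3: 21→32, due 38, tardiness 0
T6: 32→48, due 39, tardiness 9
T5: 48→63, due 42, tardiness 21
Sum = 0+0+0+0+9+21 = 30.
FIFO (arrival order): T1 T2 T3 T4 T5 T6.
T1: 0→2, due 31, tardiness 0
T2: 2→8, due 37, tardiness 0
T3: 8→19, due 38, tardiness 0
T4: 19→32, due 23, tardiness 9
T5: 32→47, due 42, tardiness 5
T6: 47→63, due 39, tardiness 24
Sum = 0+0+0+9+5+24 = 38.
SPT (increasing processing time): T1 T2 T3 T4 T5 T6.
T1: 0→2, due 31, tardiness 0
T2: 2→8, due 37, tardiness 0
T3: 8→19, due 38, tardiness 0
T4: 19→32, due 23, tardiness 9
T5: 32→47, due 42, tardiness 5
T6: 47→63, due 39, tardiness 24
Sum = 0+0+0+9+5+24 = 38.
LPT 94, EDD 30, FIFO 38, SPT 38 → minimum 30.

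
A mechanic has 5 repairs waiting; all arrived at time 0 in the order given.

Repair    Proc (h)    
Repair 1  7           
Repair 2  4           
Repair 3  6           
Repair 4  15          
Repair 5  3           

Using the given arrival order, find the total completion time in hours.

FIFO (arrival order): Repair 1 Repair 2 Repair 3 Repair 4 Repair 5.
Repair 1: 0→7
Repair 2: 7→11
Repair 3: 11→17
Repair 4: 17→32
Repair 5: 32→35
Sum = 7+11+17+32+35 = 102.

102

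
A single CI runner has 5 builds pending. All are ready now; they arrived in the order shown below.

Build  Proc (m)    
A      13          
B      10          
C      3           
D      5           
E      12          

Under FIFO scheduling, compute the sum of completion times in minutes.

FIFO (arrival order): A B C D E.
A: 0→13
B: 13→23
C: 23→26
D: 26→31
E: 31→43
Sum = 13+23+26+31+43 = 136.

136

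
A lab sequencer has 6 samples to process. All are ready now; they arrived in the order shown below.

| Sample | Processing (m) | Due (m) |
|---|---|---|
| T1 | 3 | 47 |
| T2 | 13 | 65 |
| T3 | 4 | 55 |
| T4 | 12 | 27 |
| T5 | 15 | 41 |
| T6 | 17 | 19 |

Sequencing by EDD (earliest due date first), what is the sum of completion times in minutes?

EDD (increasing due date): T6 T4 T5 T1 T3 T2.
T6: 0→17
T4: 17→29
T5: 29→44
T1: 44→47
T3: 47→51
T2: 51→64
Sum = 17+29+44+47+51+64 = 252.

252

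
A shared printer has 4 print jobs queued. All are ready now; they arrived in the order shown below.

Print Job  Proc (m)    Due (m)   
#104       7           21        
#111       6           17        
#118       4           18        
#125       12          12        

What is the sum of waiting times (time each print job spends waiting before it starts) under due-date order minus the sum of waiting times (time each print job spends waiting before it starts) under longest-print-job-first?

-4

EDD (increasing due date): #125 #111 #118 #104.
#125: waits 0, runs 0→12
#111: waits 12, runs 12→18
#118: waits 18, runs 18→22
#104: waits 22, runs 22→29
Sum = 0+12+18+22 = 52.
LPT (decreasing processing time): #125 #104 #111 #118.
#125: waits 0, runs 0→12
#104: waits 12, runs 12→19
#111: waits 19, runs 19→25
#118: waits 25, runs 25→29
Sum = 0+12+19+25 = 56.
Difference = 52 − 56 = -4.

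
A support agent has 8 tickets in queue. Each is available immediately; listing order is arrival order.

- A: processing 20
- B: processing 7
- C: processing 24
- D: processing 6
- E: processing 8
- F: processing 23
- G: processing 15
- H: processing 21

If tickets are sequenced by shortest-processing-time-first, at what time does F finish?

SPT (increasing processing time): D B E G A H F C.
D: 0→6
B: 6→13
E: 13→21
G: 21→36
A: 36→56
H: 56→77
F: 77→100

100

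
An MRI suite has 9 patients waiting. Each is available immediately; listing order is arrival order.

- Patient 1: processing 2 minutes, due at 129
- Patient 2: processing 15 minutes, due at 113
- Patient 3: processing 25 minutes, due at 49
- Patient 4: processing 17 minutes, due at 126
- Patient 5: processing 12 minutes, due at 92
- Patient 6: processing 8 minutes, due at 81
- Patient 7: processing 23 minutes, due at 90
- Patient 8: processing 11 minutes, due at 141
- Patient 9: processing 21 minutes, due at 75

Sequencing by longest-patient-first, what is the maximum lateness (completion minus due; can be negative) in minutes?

51

LPT (decreasing processing time): Patient 3 Patient 7 Patient 9 Patient 4 Patient 2 Patient 5 Patient 8 Patient 6 Patient 1.
Patient 3: 0→25, due 49, lateness -24
Patient 7: 25→48, due 90, lateness -42
Patient 9: 48→69, due 75, lateness -6
Patient 4: 69→86, due 126, lateness -40
Patient 2: 86→101, due 113, lateness -12
Patient 5: 101→113, due 92, lateness 21
Patient 8: 113→124, due 141, lateness -17
Patient 6: 124→132, due 81, lateness 51
Patient 1: 132→134, due 129, lateness 5
Maximum = 51.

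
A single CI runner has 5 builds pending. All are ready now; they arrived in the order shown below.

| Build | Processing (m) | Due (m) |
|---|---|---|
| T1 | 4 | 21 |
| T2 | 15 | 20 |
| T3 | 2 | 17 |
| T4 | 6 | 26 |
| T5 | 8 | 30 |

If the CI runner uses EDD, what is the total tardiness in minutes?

6

EDD (increasing due date): T3 T2 T1 T4 T5.
T3: 0→2, due 17, tardiness 0
T2: 2→17, due 20, tardiness 0
T1: 17→21, due 21, tardiness 0
T4: 21→27, due 26, tardiness 1
T5: 27→35, due 30, tardiness 5
Sum = 0+0+0+1+5 = 6.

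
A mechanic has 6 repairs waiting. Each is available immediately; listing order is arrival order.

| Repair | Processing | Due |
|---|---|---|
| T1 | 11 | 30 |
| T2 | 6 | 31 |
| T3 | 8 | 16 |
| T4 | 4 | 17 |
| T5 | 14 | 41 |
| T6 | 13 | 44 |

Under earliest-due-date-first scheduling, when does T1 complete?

23

EDD (increasing due date): T3 T4 T1 T2 T5 T6.
T3: 0→8
T4: 8→12
T1: 12→23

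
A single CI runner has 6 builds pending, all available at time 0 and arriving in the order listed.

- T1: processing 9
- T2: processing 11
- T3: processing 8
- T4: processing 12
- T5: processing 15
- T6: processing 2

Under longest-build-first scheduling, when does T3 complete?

LPT (decreasing processing time): T5 T4 T2 T1 T3 T6.
T5: 0→15
T4: 15→27
T2: 27→38
T1: 38→47
T3: 47→55

55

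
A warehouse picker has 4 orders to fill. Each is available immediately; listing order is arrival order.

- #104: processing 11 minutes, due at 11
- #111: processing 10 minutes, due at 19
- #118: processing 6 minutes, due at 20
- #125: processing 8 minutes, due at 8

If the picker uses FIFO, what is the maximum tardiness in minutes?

27

FIFO (arrival order): #104 #111 #118 #125.
#104: 0→11, due 11, tardiness 0
#111: 11→21, due 19, tardiness 2
#118: 21→27, due 20, tardiness 7
#125: 27→35, due 8, tardiness 27
Maximum = 27.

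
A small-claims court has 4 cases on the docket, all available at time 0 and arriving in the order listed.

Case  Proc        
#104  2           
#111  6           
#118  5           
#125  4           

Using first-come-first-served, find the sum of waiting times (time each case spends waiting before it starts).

FIFO (arrival order): #104 #111 #118 #125.
#104: waits 0, runs 0→2
#111: waits 2, runs 2→8
#118: waits 8, runs 8→13
#125: waits 13, runs 13→17
Sum = 0+2+8+13 = 23.

23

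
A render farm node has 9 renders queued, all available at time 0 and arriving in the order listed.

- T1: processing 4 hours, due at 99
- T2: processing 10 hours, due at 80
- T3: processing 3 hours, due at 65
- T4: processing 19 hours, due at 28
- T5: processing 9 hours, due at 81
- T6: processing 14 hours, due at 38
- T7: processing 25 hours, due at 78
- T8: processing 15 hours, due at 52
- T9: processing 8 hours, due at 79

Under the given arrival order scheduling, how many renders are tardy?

5

FIFO (arrival order): T1 T2 T3 T4 T5 T6 T7 T8 T9.
T1: 0→4, due 99, tardiness 0
T2: 4→14, due 80, tardiness 0
T3: 14→17, due 65, tardiness 0
T4: 17→36, due 28, tardiness 8
T5: 36→45, due 81, tardiness 0
T6: 45→59, due 38, tardiness 21
T7: 59→84, due 78, tardiness 6
T8: 84→99, due 52, tardiness 47
T9: 99→107, due 79, tardiness 28
Late renders: 5.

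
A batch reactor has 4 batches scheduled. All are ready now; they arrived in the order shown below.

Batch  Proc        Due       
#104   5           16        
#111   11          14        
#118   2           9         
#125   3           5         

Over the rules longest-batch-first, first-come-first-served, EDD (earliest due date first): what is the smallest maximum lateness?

5

LPT (decreasing processing time): #111 #104 #125 #118.
#111: 0→11, due 14, lateness -3
#104: 11→16, due 16, lateness 0
#125: 16→19, due 5, lateness 14
#118: 19→21, due 9, lateness 12
Maximum = 14.
FIFO (arrival order): #104 #111 #118 #125.
#104: 0→5, due 16, lateness -11
#111: 5→16, due 14, lateness 2
#118: 16→18, due 9, lateness 9
#125: 18→21, due 5, lateness 16
Maximum = 16.
EDD (increasing due date): #125 #118 #111 #104.
#125: 0→3, due 5, lateness -2
#118: 3→5, due 9, lateness -4
#111: 5→16, due 14, lateness 2
#104: 16→21, due 16, lateness 5
Maximum = 5.
LPT 14, FIFO 16, EDD 5 → minimum 5.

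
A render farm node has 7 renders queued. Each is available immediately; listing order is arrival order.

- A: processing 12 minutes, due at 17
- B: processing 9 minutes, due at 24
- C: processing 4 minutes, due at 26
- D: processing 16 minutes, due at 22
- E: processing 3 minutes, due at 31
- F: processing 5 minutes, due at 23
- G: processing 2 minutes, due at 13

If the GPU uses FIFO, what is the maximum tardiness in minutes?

38

FIFO (arrival order): A B C D E F G.
A: 0→12, due 17, tardiness 0
B: 12→21, due 24, tardiness 0
C: 21→25, due 26, tardiness 0
D: 25→41, due 22, tardiness 19
E: 41→44, due 31, tardiness 13
F: 44→49, due 23, tardiness 26
G: 49→51, due 13, tardiness 38
Maximum = 38.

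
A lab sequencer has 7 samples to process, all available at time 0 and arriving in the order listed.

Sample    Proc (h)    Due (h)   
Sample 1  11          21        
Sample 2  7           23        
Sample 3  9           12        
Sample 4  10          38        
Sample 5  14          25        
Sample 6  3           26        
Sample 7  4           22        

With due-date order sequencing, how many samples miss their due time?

5

EDD (increasing due date): Sample 3 Sample 1 Sample 7 Sample 2 Sample 5 Sample 6 Sample 4.
Sample 3: 0→9, due 12, tardiness 0
Sample 1: 9→20, due 21, tardiness 0
Sample 7: 20→24, due 22, tardiness 2
Sample 2: 24→31, due 23, tardiness 8
Sample 5: 31→45, due 25, tardiness 20
Sample 6: 45→48, due 26, tardiness 22
Sample 4: 48→58, due 38, tardiness 20
Late samples: 5.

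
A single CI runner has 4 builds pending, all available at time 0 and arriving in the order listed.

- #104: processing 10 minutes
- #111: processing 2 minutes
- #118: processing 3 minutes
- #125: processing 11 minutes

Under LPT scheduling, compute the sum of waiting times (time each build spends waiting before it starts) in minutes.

LPT (decreasing processing time): #125 #104 #118 #111.
#125: waits 0, runs 0→11
#104: waits 11, runs 11→21
#118: waits 21, runs 21→24
#111: waits 24, runs 24→26
Sum = 0+11+21+24 = 56.

56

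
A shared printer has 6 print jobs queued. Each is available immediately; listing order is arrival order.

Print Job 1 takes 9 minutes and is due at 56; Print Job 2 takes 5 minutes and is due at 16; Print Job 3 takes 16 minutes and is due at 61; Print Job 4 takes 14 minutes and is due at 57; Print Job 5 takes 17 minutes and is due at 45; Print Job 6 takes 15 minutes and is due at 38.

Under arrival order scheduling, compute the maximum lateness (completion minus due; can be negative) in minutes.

38

FIFO (arrival order): Print Job 1 Print Job 2 Print Job 3 Print Job 4 Print Job 5 Print Job 6.
Print Job 1: 0→9, due 56, lateness -47
Print Job 2: 9→14, due 16, lateness -2
Print Job 3: 14→30, due 61, lateness -31
Print Job 4: 30→44, due 57, lateness -13
Print Job 5: 44→61, due 45, lateness 16
Print Job 6: 61→76, due 38, lateness 38
Maximum = 38.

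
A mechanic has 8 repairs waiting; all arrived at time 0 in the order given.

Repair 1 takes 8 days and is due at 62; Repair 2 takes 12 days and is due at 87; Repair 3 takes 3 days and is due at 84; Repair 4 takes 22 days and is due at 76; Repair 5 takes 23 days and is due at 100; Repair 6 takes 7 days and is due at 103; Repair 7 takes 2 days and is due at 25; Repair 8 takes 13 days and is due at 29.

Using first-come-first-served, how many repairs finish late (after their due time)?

2

FIFO (arrival order): Repair 1 Repair 2 Repair 3 Repair 4 Repair 5 Repair 6 Repair 7 Repair 8.
Repair 1: 0→8, due 62, tardiness 0
Repair 2: 8→20, due 87, tardiness 0
Repair 3: 20→23, due 84, tardiness 0
Repair 4: 23→45, due 76, tardiness 0
Repair 5: 45→68, due 100, tardiness 0
Repair 6: 68→75, due 103, tardiness 0
Repair 7: 75→77, due 25, tardiness 52
Repair 8: 77→90, due 29, tardiness 61
Late repairs: 2.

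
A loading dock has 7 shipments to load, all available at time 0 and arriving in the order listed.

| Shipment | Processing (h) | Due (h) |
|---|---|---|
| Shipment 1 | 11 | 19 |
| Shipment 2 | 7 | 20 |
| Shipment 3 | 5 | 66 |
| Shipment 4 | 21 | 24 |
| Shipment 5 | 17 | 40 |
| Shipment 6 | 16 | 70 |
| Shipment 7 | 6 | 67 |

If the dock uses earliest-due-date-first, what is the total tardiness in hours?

44

EDD (increasing due date): Shipment 1 Shipment 2 Shipment 4 Shipment 5 Shipment 3 Shipment 7 Shipment 6.
Shipment 1: 0→11, due 19, tardiness 0
Shipment 2: 11→18, due 20, tardiness 0
Shipment 4: 18→39, due 24, tardiness 15
Shipment 5: 39→56, due 40, tardiness 16
Shipment 3: 56→61, due 66, tardiness 0
Shipment 7: 61→67, due 67, tardiness 0
Shipment 6: 67→83, due 70, tardiness 13
Sum = 0+0+15+16+0+0+13 = 44.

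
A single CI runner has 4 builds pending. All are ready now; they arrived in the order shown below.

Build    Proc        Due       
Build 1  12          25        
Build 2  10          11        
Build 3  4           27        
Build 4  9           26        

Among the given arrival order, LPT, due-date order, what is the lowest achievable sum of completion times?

FIFO (arrival order): Build 1 Build 2 Build 3 Build 4.
Build 1: 0→12
Build 2: 12→22
Build 3: 22→26
Build 4: 26→35
Sum = 12+22+26+35 = 95.
LPT (decreasing processing time): Build 1 Build 2 Build 4 Build 3.
Build 1: 0→12
Build 2: 12→22
Build 4: 22→31
Build 3: 31→35
Sum = 12+22+31+35 = 100.
EDD (increasing due date): Build 2 Build 1 Build 4 Build 3.
Build 2: 0→10
Build 1: 10→22
Build 4: 22→31
Build 3: 31→35
Sum = 10+22+31+35 = 98.
FIFO 95, LPT 100, EDD 98 → minimum 95.

95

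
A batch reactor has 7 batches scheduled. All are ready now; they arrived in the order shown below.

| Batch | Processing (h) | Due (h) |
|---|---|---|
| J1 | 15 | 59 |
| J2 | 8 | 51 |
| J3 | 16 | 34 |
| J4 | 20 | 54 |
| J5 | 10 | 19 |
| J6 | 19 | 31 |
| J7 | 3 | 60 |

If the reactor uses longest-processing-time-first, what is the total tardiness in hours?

169

LPT (decreasing processing time): J4 J6 J3 J1 J5 J2 J7.
J4: 0→20, due 54, tardiness 0
J6: 20→39, due 31, tardiness 8
J3: 39→55, due 34, tardiness 21
J1: 55→70, due 59, tardiness 11
J5: 70→80, due 19, tardiness 61
J2: 80→88, due 51, tardiness 37
J7: 88→91, due 60, tardiness 31
Sum = 0+8+21+11+61+37+31 = 169.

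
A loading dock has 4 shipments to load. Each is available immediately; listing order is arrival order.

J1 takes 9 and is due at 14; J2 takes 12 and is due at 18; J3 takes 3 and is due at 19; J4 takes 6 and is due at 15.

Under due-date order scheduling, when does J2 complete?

27

EDD (increasing due date): J1 J4 J2 J3.
J1: 0→9
J4: 9→15
J2: 15→27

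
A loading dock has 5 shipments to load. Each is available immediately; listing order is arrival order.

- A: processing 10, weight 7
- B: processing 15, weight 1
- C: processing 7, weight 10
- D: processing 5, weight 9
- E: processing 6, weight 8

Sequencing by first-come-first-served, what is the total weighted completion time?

FIFO (arrival order): A B C D E.
A: finishes 10, weight 7, w·C = 70
B: finishes 25, weight 1, w·C = 25
C: finishes 32, weight 10, w·C = 320
D: finishes 37, weight 9, w·C = 333
E: finishes 43, weight 8, w·C = 344
Sum = 70+25+320+333+344 = 1092.

1092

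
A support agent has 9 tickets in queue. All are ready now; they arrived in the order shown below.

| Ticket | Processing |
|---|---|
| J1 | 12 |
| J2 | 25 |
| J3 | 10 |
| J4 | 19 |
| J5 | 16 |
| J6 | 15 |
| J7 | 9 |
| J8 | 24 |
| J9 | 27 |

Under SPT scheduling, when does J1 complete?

31

SPT (increasing processing time): J7 J3 J1 J6 J5 J4 J8 J2 J9.
J7: 0→9
J3: 9→19
J1: 19→31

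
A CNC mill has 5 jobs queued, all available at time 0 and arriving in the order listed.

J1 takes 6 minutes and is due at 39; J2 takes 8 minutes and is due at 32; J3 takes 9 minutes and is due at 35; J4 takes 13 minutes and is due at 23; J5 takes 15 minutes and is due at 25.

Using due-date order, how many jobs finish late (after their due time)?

EDD (increasing due date): J4 J5 J2 J3 J1.
J4: 0→13, due 23, tardiness 0
J5: 13→28, due 25, tardiness 3
J2: 28→36, due 32, tardiness 4
J3: 36→45, due 35, tardiness 10
J1: 45→51, due 39, tardiness 12
Late jobs: 4.

4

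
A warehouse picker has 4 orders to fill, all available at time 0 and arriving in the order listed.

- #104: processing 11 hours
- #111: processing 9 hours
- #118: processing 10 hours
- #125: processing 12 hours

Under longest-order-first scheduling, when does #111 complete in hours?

LPT (decreasing processing time): #125 #104 #118 #111.
#125: 0→12
#104: 12→23
#118: 23→33
#111: 33→42

42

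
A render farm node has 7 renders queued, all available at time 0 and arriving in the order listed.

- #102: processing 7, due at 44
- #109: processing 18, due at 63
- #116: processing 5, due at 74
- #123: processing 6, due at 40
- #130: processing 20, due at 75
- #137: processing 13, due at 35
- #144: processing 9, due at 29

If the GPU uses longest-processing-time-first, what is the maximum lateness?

33

LPT (decreasing processing time): #130 #109 #137 #144 #102 #123 #116.
#130: 0→20, due 75, lateness -55
#109: 20→38, due 63, lateness -25
#137: 38→51, due 35, lateness 16
#144: 51→60, due 29, lateness 31
#102: 60→67, due 44, lateness 23
#123: 67→73, due 40, lateness 33
#116: 73→78, due 74, lateness 4
Maximum = 33.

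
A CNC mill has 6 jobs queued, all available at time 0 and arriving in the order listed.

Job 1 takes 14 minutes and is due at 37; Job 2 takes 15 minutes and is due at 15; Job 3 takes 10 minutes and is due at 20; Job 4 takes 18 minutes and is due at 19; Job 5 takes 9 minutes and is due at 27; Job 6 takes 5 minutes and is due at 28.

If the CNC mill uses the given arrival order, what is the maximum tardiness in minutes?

43

FIFO (arrival order): Job 1 Job 2 Job 3 Job 4 Job 5 Job 6.
Job 1: 0→14, due 37, tardiness 0
Job 2: 14→29, due 15, tardiness 14
Job 3: 29→39, due 20, tardiness 19
Job 4: 39→57, due 19, tardiness 38
Job 5: 57→66, due 27, tardiness 39
Job 6: 66→71, due 28, tardiness 43
Maximum = 43.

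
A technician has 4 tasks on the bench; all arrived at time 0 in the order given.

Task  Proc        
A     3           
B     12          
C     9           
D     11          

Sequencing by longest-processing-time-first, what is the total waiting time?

67

LPT (decreasing processing time): B D C A.
B: waits 0, runs 0→12
D: waits 12, runs 12→23
C: waits 23, runs 23→32
A: waits 32, runs 32→35
Sum = 0+12+23+32 = 67.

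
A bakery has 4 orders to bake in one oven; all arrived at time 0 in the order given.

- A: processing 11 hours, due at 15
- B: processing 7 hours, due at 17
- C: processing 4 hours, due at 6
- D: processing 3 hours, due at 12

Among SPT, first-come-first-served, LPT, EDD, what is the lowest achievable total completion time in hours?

49

SPT (increasing processing time): D C B A.
D: 0→3
C: 3→7
B: 7→14
A: 14→25
Sum = 3+7+14+25 = 49.
FIFO (arrival order): A B C D.
A: 0→11
B: 11→18
C: 18→22
D: 22→25
Sum = 11+18+22+25 = 76.
LPT (decreasing processing time): A B C D.
A: 0→11
B: 11→18
C: 18→22
D: 22→25
Sum = 11+18+22+25 = 76.
EDD (increasing due date): C D A B.
C: 0→4
D: 4→7
A: 7→18
B: 18→25
Sum = 4+7+18+25 = 54.
SPT 49, FIFO 76, LPT 76, EDD 54 → minimum 49.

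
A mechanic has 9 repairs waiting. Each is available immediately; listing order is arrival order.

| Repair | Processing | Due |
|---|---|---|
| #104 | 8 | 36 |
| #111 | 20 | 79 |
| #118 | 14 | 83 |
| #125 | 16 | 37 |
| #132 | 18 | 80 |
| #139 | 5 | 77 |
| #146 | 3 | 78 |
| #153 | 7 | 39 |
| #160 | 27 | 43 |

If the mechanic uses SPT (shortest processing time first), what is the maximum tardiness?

SPT (increasing processing time): #146 #139 #153 #104 #118 #125 #132 #111 #160.
#146: 0→3, due 78, tardiness 0
#139: 3→8, due 77, tardiness 0
#153: 8→15, due 39, tardiness 0
#104: 15→23, due 36, tardiness 0
#118: 23→37, due 83, tardiness 0
#125: 37→53, due 37, tardiness 16
#132: 53→71, due 80, tardiness 0
#111: 71→91, due 79, tardiness 12
#160: 91→118, due 43, tardiness 75
Maximum = 75.

75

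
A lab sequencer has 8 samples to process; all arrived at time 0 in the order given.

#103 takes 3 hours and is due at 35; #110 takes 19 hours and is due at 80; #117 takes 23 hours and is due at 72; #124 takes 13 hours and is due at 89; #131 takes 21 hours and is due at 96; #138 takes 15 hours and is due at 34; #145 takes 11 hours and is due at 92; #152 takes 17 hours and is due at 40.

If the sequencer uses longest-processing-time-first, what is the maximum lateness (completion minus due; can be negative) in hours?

87

LPT (decreasing processing time): #117 #131 #110 #152 #138 #124 #145 #103.
#117: 0→23, due 72, lateness -49
#131: 23→44, due 96, lateness -52
#110: 44→63, due 80, lateness -17
#152: 63→80, due 40, lateness 40
#138: 80→95, due 34, lateness 61
#124: 95→108, due 89, lateness 19
#145: 108→119, due 92, lateness 27
#103: 119→122, due 35, lateness 87
Maximum = 87.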